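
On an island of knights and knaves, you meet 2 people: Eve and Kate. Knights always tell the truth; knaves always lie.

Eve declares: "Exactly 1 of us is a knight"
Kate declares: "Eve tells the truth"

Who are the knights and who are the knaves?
Eve is a knave.
Kate is a knave.

Verification:
- Eve (knave) says "Exactly 1 of us is a knight" - this is FALSE (a lie) because there are 0 knights.
- Kate (knave) says "Eve tells the truth" - this is FALSE (a lie) because Eve is a knave.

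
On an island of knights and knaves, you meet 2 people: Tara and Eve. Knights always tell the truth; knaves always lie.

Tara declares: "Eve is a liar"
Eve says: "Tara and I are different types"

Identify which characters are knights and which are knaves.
Tara is a knave.
Eve is a knight.

Verification:
- Tara (knave) says "Eve is a liar" - this is FALSE (a lie) because Eve is a knight.
- Eve (knight) says "Tara and I are different types" - this is TRUE because Eve is a knight and Tara is a knave.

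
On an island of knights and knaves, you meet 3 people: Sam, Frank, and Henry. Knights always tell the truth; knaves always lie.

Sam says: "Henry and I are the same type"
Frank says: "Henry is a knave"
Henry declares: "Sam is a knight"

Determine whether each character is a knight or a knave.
Sam is a knight.
Frank is a knave.
Henry is a knight.

Verification:
- Sam (knight) says "Henry and I are the same type" - this is TRUE because Sam is a knight and Henry is a knight.
- Frank (knave) says "Henry is a knave" - this is FALSE (a lie) because Henry is a knight.
- Henry (knight) says "Sam is a knight" - this is TRUE because Sam is a knight.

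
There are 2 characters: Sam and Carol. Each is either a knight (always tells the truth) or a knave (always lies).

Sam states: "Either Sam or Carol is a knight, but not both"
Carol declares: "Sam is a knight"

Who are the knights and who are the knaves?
Sam is a knave.
Carol is a knave.

Verification:
- Sam (knave) says "Either Sam or Carol is a knight, but not both" - this is FALSE (a lie) because Sam is a knave and Carol is a knave.
- Carol (knave) says "Sam is a knight" - this is FALSE (a lie) because Sam is a knave.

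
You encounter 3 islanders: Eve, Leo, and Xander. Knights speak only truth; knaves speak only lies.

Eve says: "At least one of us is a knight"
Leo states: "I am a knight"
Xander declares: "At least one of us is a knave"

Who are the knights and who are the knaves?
Eve is a knight.
Leo is a knave.
Xander is a knight.

Verification:
- Eve (knight) says "At least one of us is a knight" - this is TRUE because Eve and Xander are knights.
- Leo (knave) says "I am a knight" - this is FALSE (a lie) because Leo is a knave.
- Xander (knight) says "At least one of us is a knave" - this is TRUE because Leo is a knave.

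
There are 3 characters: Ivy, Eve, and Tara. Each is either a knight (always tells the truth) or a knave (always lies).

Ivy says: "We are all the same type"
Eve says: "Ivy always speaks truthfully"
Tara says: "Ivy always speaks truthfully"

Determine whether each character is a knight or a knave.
Ivy is a knight.
Eve is a knight.
Tara is a knight.

Verification:
- Ivy (knight) says "We are all the same type" - this is TRUE because Ivy, Eve, and Tara are knights.
- Eve (knight) says "Ivy always speaks truthfully" - this is TRUE because Ivy is a knight.
- Tara (knight) says "Ivy always speaks truthfully" - this is TRUE because Ivy is a knight.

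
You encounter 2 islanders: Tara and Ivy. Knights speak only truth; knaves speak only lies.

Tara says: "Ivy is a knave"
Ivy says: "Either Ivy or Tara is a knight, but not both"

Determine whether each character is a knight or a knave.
Tara is a knave.
Ivy is a knight.

Verification:
- Tara (knave) says "Ivy is a knave" - this is FALSE (a lie) because Ivy is a knight.
- Ivy (knight) says "Either Ivy or Tara is a knight, but not both" - this is TRUE because Ivy is a knight and Tara is a knave.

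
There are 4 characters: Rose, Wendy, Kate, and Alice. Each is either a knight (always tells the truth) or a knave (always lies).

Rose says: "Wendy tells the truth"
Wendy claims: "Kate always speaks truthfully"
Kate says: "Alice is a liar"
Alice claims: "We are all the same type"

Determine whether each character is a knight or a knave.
Rose is a knight.
Wendy is a knight.
Kate is a knight.
Alice is a knave.

Verification:
- Rose (knight) says "Wendy tells the truth" - this is TRUE because Wendy is a knight.
- Wendy (knight) says "Kate always speaks truthfully" - this is TRUE because Kate is a knight.
- Kate (knight) says "Alice is a liar" - this is TRUE because Alice is a knave.
- Alice (knave) says "We are all the same type" - this is FALSE (a lie) because Rose, Wendy, and Kate are knights and Alice is a knave.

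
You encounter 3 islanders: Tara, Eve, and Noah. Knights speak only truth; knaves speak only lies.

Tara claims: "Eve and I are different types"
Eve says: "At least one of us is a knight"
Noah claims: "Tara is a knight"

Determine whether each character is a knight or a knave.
Tara is a knave.
Eve is a knave.
Noah is a knave.

Verification:
- Tara (knave) says "Eve and I are different types" - this is FALSE (a lie) because Tara is a knave and Eve is a knave.
- Eve (knave) says "At least one of us is a knight" - this is FALSE (a lie) because no one is a knight.
- Noah (knave) says "Tara is a knight" - this is FALSE (a lie) because Tara is a knave.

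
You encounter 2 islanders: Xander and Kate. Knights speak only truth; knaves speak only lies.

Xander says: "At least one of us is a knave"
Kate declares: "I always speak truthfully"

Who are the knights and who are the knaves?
Xander is a knight.
Kate is a knave.

Verification:
- Xander (knight) says "At least one of us is a knave" - this is TRUE because Kate is a knave.
- Kate (knave) says "I always speak truthfully" - this is FALSE (a lie) because Kate is a knave.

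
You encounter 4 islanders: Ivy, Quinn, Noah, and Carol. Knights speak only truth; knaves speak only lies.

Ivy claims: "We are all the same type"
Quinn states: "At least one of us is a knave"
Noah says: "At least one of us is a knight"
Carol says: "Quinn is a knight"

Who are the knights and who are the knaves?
Ivy is a knave.
Quinn is a knight.
Noah is a knight.
Carol is a knight.

Verification:
- Ivy (knave) says "We are all the same type" - this is FALSE (a lie) because Quinn, Noah, and Carol are knights and Ivy is a knave.
- Quinn (knight) says "At least one of us is a knave" - this is TRUE because Ivy is a knave.
- Noah (knight) says "At least one of us is a knight" - this is TRUE because Quinn, Noah, and Carol are knights.
- Carol (knight) says "Quinn is a knight" - this is TRUE because Quinn is a knight.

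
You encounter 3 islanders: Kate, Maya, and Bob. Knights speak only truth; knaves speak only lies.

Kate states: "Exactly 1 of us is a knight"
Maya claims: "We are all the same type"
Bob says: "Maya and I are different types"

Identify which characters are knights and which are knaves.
Kate is a knight.
Maya is a knave.
Bob is a knave.

Verification:
- Kate (knight) says "Exactly 1 of us is a knight" - this is TRUE because there are 1 knights.
- Maya (knave) says "We are all the same type" - this is FALSE (a lie) because Kate is a knight and Maya and Bob are knaves.
- Bob (knave) says "Maya and I are different types" - this is FALSE (a lie) because Bob is a knave and Maya is a knave.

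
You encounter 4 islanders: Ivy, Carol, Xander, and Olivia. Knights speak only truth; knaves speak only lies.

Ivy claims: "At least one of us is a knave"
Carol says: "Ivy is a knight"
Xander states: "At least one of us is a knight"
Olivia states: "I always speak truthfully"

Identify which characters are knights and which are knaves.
Ivy is a knight.
Carol is a knight.
Xander is a knight.
Olivia is a knave.

Verification:
- Ivy (knight) says "At least one of us is a knave" - this is TRUE because Olivia is a knave.
- Carol (knight) says "Ivy is a knight" - this is TRUE because Ivy is a knight.
- Xander (knight) says "At least one of us is a knight" - this is TRUE because Ivy, Carol, and Xander are knights.
- Olivia (knave) says "I always speak truthfully" - this is FALSE (a lie) because Olivia is a knave.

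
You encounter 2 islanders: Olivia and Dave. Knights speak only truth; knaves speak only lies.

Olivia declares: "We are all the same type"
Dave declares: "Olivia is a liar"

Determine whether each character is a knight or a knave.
Olivia is a knave.
Dave is a knight.

Verification:
- Olivia (knave) says "We are all the same type" - this is FALSE (a lie) because Dave is a knight and Olivia is a knave.
- Dave (knight) says "Olivia is a liar" - this is TRUE because Olivia is a knave.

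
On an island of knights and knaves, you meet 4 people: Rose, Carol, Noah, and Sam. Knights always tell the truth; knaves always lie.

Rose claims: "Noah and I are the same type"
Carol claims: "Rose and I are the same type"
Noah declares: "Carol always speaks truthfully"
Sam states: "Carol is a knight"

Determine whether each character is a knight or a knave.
Rose is a knight.
Carol is a knight.
Noah is a knight.
Sam is a knight.

Verification:
- Rose (knight) says "Noah and I are the same type" - this is TRUE because Rose is a knight and Noah is a knight.
- Carol (knight) says "Rose and I are the same type" - this is TRUE because Carol is a knight and Rose is a knight.
- Noah (knight) says "Carol always speaks truthfully" - this is TRUE because Carol is a knight.
- Sam (knight) says "Carol is a knight" - this is TRUE because Carol is a knight.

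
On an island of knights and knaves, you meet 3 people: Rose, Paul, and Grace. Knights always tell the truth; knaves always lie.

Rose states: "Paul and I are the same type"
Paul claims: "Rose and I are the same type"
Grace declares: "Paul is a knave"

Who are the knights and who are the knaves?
Rose is a knight.
Paul is a knight.
Grace is a knave.

Verification:
- Rose (knight) says "Paul and I are the same type" - this is TRUE because Rose is a knight and Paul is a knight.
- Paul (knight) says "Rose and I are the same type" - this is TRUE because Paul is a knight and Rose is a knight.
- Grace (knave) says "Paul is a knave" - this is FALSE (a lie) because Paul is a knight.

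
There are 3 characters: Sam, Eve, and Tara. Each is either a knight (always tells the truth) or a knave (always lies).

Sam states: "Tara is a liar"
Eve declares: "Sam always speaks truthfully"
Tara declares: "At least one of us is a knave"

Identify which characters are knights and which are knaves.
Sam is a knave.
Eve is a knave.
Tara is a knight.

Verification:
- Sam (knave) says "Tara is a liar" - this is FALSE (a lie) because Tara is a knight.
- Eve (knave) says "Sam always speaks truthfully" - this is FALSE (a lie) because Sam is a knave.
- Tara (knight) says "At least one of us is a knave" - this is TRUE because Sam and Eve are knaves.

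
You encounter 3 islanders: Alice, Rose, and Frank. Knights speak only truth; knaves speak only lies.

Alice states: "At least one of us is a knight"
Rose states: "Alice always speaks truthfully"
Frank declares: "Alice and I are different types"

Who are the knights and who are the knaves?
Alice is a knave.
Rose is a knave.
Frank is a knave.

Verification:
- Alice (knave) says "At least one of us is a knight" - this is FALSE (a lie) because no one is a knight.
- Rose (knave) says "Alice always speaks truthfully" - this is FALSE (a lie) because Alice is a knave.
- Frank (knave) says "Alice and I are different types" - this is FALSE (a lie) because Frank is a knave and Alice is a knave.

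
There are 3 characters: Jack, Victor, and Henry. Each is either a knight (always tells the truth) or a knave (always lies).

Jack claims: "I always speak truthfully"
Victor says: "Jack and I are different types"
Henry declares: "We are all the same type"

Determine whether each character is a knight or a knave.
Jack is a knave.
Victor is a knight.
Henry is a knave.

Verification:
- Jack (knave) says "I always speak truthfully" - this is FALSE (a lie) because Jack is a knave.
- Victor (knight) says "Jack and I are different types" - this is TRUE because Victor is a knight and Jack is a knave.
- Henry (knave) says "We are all the same type" - this is FALSE (a lie) because Victor is a knight and Jack and Henry are knaves.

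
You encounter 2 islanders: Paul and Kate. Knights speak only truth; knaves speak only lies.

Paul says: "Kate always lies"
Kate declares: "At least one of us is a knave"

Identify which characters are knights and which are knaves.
Paul is a knave.
Kate is a knight.

Verification:
- Paul (knave) says "Kate always lies" - this is FALSE (a lie) because Kate is a knight.
- Kate (knight) says "At least one of us is a knave" - this is TRUE because Paul is a knave.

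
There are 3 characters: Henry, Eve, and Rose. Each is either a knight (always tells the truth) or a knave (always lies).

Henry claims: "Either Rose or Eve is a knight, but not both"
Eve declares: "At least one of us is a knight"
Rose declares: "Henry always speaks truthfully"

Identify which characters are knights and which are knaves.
Henry is a knave.
Eve is a knave.
Rose is a knave.

Verification:
- Henry (knave) says "Either Rose or Eve is a knight, but not both" - this is FALSE (a lie) because Rose is a knave and Eve is a knave.
- Eve (knave) says "At least one of us is a knight" - this is FALSE (a lie) because no one is a knight.
- Rose (knave) says "Henry always speaks truthfully" - this is FALSE (a lie) because Henry is a knave.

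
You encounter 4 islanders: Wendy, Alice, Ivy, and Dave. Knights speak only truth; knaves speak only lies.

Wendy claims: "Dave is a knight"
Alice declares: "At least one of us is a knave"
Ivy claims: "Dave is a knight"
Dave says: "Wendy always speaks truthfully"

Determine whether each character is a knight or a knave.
Wendy is a knave.
Alice is a knight.
Ivy is a knave.
Dave is a knave.

Verification:
- Wendy (knave) says "Dave is a knight" - this is FALSE (a lie) because Dave is a knave.
- Alice (knight) says "At least one of us is a knave" - this is TRUE because Wendy, Ivy, and Dave are knaves.
- Ivy (knave) says "Dave is a knight" - this is FALSE (a lie) because Dave is a knave.
- Dave (knave) says "Wendy always speaks truthfully" - this is FALSE (a lie) because Wendy is a knave.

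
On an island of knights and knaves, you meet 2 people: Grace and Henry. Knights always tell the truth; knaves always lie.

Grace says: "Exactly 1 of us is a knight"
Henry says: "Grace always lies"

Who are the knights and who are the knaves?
Grace is a knight.
Henry is a knave.

Verification:
- Grace (knight) says "Exactly 1 of us is a knight" - this is TRUE because there are 1 knights.
- Henry (knave) says "Grace always lies" - this is FALSE (a lie) because Grace is a knight.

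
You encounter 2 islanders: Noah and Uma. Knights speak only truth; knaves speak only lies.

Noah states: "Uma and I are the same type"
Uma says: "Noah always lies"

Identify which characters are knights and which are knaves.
Noah is a knave.
Uma is a knight.

Verification:
- Noah (knave) says "Uma and I are the same type" - this is FALSE (a lie) because Noah is a knave and Uma is a knight.
- Uma (knight) says "Noah always lies" - this is TRUE because Noah is a knave.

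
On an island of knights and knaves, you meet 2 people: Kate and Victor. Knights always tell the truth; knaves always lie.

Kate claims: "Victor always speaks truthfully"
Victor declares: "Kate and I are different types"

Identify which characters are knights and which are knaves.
Kate is a knave.
Victor is a knave.

Verification:
- Kate (knave) says "Victor always speaks truthfully" - this is FALSE (a lie) because Victor is a knave.
- Victor (knave) says "Kate and I are different types" - this is FALSE (a lie) because Victor is a knave and Kate is a knave.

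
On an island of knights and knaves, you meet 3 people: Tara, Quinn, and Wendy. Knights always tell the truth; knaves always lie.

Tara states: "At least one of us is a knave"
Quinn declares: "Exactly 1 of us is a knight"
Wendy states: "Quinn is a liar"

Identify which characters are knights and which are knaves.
Tara is a knight.
Quinn is a knave.
Wendy is a knight.

Verification:
- Tara (knight) says "At least one of us is a knave" - this is TRUE because Quinn is a knave.
- Quinn (knave) says "Exactly 1 of us is a knight" - this is FALSE (a lie) because there are 2 knights.
- Wendy (knight) says "Quinn is a liar" - this is TRUE because Quinn is a knave.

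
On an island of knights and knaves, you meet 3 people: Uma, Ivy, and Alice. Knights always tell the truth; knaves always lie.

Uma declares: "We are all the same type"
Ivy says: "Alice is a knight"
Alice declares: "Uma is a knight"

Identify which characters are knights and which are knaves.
Uma is a knight.
Ivy is a knight.
Alice is a knight.

Verification:
- Uma (knight) says "We are all the same type" - this is TRUE because Uma, Ivy, and Alice are knights.
- Ivy (knight) says "Alice is a knight" - this is TRUE because Alice is a knight.
- Alice (knight) says "Uma is a knight" - this is TRUE because Uma is a knight.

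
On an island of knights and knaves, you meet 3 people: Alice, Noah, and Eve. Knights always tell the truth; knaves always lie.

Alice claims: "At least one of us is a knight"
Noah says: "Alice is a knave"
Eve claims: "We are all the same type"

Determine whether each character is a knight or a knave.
Alice is a knight.
Noah is a knave.
Eve is a knave.

Verification:
- Alice (knight) says "At least one of us is a knight" - this is TRUE because Alice is a knight.
- Noah (knave) says "Alice is a knave" - this is FALSE (a lie) because Alice is a knight.
- Eve (knave) says "We are all the same type" - this is FALSE (a lie) because Alice is a knight and Noah and Eve are knaves.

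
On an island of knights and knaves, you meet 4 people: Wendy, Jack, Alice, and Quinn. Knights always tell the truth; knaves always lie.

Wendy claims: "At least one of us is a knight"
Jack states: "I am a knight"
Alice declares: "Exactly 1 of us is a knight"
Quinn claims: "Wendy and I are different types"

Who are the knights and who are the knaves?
Wendy is a knave.
Jack is a knave.
Alice is a knave.
Quinn is a knave.

Verification:
- Wendy (knave) says "At least one of us is a knight" - this is FALSE (a lie) because no one is a knight.
- Jack (knave) says "I am a knight" - this is FALSE (a lie) because Jack is a knave.
- Alice (knave) says "Exactly 1 of us is a knight" - this is FALSE (a lie) because there are 0 knights.
- Quinn (knave) says "Wendy and I are different types" - this is FALSE (a lie) because Quinn is a knave and Wendy is a knave.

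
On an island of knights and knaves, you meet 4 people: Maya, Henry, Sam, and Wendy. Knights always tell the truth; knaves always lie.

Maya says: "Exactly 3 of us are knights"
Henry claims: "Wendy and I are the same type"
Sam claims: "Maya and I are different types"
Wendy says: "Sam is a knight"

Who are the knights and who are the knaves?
Maya is a knave.
Henry is a knave.
Sam is a knight.
Wendy is a knight.

Verification:
- Maya (knave) says "Exactly 3 of us are knights" - this is FALSE (a lie) because there are 2 knights.
- Henry (knave) says "Wendy and I are the same type" - this is FALSE (a lie) because Henry is a knave and Wendy is a knight.
- Sam (knight) says "Maya and I are different types" - this is TRUE because Sam is a knight and Maya is a knave.
- Wendy (knight) says "Sam is a knight" - this is TRUE because Sam is a knight.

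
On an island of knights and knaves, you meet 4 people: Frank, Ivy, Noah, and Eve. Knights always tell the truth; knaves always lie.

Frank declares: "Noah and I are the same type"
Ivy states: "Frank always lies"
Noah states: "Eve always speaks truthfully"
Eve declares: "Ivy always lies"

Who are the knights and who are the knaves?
Frank is a knight.
Ivy is a knave.
Noah is a knight.
Eve is a knight.

Verification:
- Frank (knight) says "Noah and I are the same type" - this is TRUE because Frank is a knight and Noah is a knight.
- Ivy (knave) says "Frank always lies" - this is FALSE (a lie) because Frank is a knight.
- Noah (knight) says "Eve always speaks truthfully" - this is TRUE because Eve is a knight.
- Eve (knight) says "Ivy always lies" - this is TRUE because Ivy is a knave.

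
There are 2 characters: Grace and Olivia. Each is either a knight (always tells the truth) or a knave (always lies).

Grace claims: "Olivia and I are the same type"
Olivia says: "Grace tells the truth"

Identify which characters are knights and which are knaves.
Grace is a knight.
Olivia is a knight.

Verification:
- Grace (knight) says "Olivia and I are the same type" - this is TRUE because Grace is a knight and Olivia is a knight.
- Olivia (knight) says "Grace tells the truth" - this is TRUE because Grace is a knight.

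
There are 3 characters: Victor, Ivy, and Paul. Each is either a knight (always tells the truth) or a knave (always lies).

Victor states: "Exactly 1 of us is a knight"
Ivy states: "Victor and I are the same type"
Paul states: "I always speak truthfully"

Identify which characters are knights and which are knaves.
Victor is a knight.
Ivy is a knave.
Paul is a knave.

Verification:
- Victor (knight) says "Exactly 1 of us is a knight" - this is TRUE because there are 1 knights.
- Ivy (knave) says "Victor and I are the same type" - this is FALSE (a lie) because Ivy is a knave and Victor is a knight.
- Paul (knave) says "I always speak truthfully" - this is FALSE (a lie) because Paul is a knave.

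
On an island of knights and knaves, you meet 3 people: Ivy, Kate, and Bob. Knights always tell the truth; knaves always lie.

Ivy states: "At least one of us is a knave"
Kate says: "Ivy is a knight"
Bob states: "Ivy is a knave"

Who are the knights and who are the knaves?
Ivy is a knight.
Kate is a knight.
Bob is a knave.

Verification:
- Ivy (knight) says "At least one of us is a knave" - this is TRUE because Bob is a knave.
- Kate (knight) says "Ivy is a knight" - this is TRUE because Ivy is a knight.
- Bob (knave) says "Ivy is a knave" - this is FALSE (a lie) because Ivy is a knight.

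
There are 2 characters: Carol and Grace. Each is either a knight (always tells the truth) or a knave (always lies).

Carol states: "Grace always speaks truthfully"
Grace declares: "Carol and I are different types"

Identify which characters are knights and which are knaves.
Carol is a knave.
Grace is a knave.

Verification:
- Carol (knave) says "Grace always speaks truthfully" - this is FALSE (a lie) because Grace is a knave.
- Grace (knave) says "Carol and I are different types" - this is FALSE (a lie) because Grace is a knave and Carol is a knave.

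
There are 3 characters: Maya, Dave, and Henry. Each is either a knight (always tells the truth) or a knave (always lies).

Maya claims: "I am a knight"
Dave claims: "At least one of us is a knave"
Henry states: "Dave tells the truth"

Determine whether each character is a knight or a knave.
Maya is a knave.
Dave is a knight.
Henry is a knight.

Verification:
- Maya (knave) says "I am a knight" - this is FALSE (a lie) because Maya is a knave.
- Dave (knight) says "At least one of us is a knave" - this is TRUE because Maya is a knave.
- Henry (knight) says "Dave tells the truth" - this is TRUE because Dave is a knight.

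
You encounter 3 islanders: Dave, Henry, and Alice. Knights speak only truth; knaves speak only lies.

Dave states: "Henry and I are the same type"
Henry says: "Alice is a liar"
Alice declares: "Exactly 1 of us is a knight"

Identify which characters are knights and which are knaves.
Dave is a knight.
Henry is a knight.
Alice is a knave.

Verification:
- Dave (knight) says "Henry and I are the same type" - this is TRUE because Dave is a knight and Henry is a knight.
- Henry (knight) says "Alice is a liar" - this is TRUE because Alice is a knave.
- Alice (knave) says "Exactly 1 of us is a knight" - this is FALSE (a lie) because there are 2 knights.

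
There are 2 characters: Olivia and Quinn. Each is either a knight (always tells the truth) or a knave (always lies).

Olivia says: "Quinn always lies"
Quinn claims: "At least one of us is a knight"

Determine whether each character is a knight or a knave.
Olivia is a knave.
Quinn is a knight.

Verification:
- Olivia (knave) says "Quinn always lies" - this is FALSE (a lie) because Quinn is a knight.
- Quinn (knight) says "At least one of us is a knight" - this is TRUE because Quinn is a knight.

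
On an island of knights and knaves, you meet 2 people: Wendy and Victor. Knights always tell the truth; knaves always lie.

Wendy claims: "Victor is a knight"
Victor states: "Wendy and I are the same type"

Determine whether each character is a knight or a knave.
Wendy is a knight.
Victor is a knight.

Verification:
- Wendy (knight) says "Victor is a knight" - this is TRUE because Victor is a knight.
- Victor (knight) says "Wendy and I are the same type" - this is TRUE because Victor is a knight and Wendy is a knight.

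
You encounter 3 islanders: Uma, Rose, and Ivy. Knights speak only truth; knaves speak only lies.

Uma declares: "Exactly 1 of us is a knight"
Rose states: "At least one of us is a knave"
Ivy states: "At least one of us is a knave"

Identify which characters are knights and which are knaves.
Uma is a knave.
Rose is a knight.
Ivy is a knight.

Verification:
- Uma (knave) says "Exactly 1 of us is a knight" - this is FALSE (a lie) because there are 2 knights.
- Rose (knight) says "At least one of us is a knave" - this is TRUE because Uma is a knave.
- Ivy (knight) says "At least one of us is a knave" - this is TRUE because Uma is a knave.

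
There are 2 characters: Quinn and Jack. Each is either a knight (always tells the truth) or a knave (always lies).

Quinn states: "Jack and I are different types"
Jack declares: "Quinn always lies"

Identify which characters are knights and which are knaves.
Quinn is a knight.
Jack is a knave.

Verification:
- Quinn (knight) says "Jack and I are different types" - this is TRUE because Quinn is a knight and Jack is a knave.
- Jack (knave) says "Quinn always lies" - this is FALSE (a lie) because Quinn is a knight.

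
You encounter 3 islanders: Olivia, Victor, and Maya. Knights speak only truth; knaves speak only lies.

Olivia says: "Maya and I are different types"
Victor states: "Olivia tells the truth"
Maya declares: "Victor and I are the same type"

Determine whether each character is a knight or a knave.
Olivia is a knight.
Victor is a knight.
Maya is a knave.

Verification:
- Olivia (knight) says "Maya and I are different types" - this is TRUE because Olivia is a knight and Maya is a knave.
- Victor (knight) says "Olivia tells the truth" - this is TRUE because Olivia is a knight.
- Maya (knave) says "Victor and I are the same type" - this is FALSE (a lie) because Maya is a knave and Victor is a knight.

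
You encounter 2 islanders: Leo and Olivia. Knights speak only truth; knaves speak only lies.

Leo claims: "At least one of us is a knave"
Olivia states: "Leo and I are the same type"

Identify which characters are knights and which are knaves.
Leo is a knight.
Olivia is a knave.

Verification:
- Leo (knight) says "At least one of us is a knave" - this is TRUE because Olivia is a knave.
- Olivia (knave) says "Leo and I are the same type" - this is FALSE (a lie) because Olivia is a knave and Leo is a knight.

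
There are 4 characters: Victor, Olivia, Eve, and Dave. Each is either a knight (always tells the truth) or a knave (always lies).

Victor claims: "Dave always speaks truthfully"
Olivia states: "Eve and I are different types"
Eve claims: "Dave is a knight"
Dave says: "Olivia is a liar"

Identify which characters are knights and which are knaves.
Victor is a knave.
Olivia is a knight.
Eve is a knave.
Dave is a knave.

Verification:
- Victor (knave) says "Dave always speaks truthfully" - this is FALSE (a lie) because Dave is a knave.
- Olivia (knight) says "Eve and I are different types" - this is TRUE because Olivia is a knight and Eve is a knave.
- Eve (knave) says "Dave is a knight" - this is FALSE (a lie) because Dave is a knave.
- Dave (knave) says "Olivia is a liar" - this is FALSE (a lie) because Olivia is a knight.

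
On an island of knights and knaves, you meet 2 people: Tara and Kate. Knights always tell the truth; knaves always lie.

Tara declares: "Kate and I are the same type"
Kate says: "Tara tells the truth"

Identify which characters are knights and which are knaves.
Tara is a knight.
Kate is a knight.

Verification:
- Tara (knight) says "Kate and I are the same type" - this is TRUE because Tara is a knight and Kate is a knight.
- Kate (knight) says "Tara tells the truth" - this is TRUE because Tara is a knight.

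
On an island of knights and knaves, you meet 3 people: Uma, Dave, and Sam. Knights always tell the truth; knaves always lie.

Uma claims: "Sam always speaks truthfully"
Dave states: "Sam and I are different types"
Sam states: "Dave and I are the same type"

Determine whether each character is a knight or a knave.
Uma is a knave.
Dave is a knight.
Sam is a knave.

Verification:
- Uma (knave) says "Sam always speaks truthfully" - this is FALSE (a lie) because Sam is a knave.
- Dave (knight) says "Sam and I are different types" - this is TRUE because Dave is a knight and Sam is a knave.
- Sam (knave) says "Dave and I are the same type" - this is FALSE (a lie) because Sam is a knave and Dave is a knight.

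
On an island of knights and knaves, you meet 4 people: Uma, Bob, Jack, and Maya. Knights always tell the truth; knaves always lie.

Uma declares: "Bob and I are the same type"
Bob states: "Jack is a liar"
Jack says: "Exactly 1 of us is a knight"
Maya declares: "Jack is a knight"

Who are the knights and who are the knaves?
Uma is a knight.
Bob is a knight.
Jack is a knave.
Maya is a knave.

Verification:
- Uma (knight) says "Bob and I are the same type" - this is TRUE because Uma is a knight and Bob is a knight.
- Bob (knight) says "Jack is a liar" - this is TRUE because Jack is a knave.
- Jack (knave) says "Exactly 1 of us is a knight" - this is FALSE (a lie) because there are 2 knights.
- Maya (knave) says "Jack is a knight" - this is FALSE (a lie) because Jack is a knave.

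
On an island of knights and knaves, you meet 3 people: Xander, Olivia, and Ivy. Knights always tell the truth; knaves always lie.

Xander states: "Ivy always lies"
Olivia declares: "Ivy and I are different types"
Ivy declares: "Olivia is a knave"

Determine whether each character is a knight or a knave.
Xander is a knight.
Olivia is a knight.
Ivy is a knave.

Verification:
- Xander (knight) says "Ivy always lies" - this is TRUE because Ivy is a knave.
- Olivia (knight) says "Ivy and I are different types" - this is TRUE because Olivia is a knight and Ivy is a knave.
- Ivy (knave) says "Olivia is a knave" - this is FALSE (a lie) because Olivia is a knight.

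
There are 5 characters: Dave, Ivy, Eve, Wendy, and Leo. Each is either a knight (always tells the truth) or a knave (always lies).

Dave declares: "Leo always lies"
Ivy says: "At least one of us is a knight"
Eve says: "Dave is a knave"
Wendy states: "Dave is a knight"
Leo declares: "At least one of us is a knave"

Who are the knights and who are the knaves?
Dave is a knave.
Ivy is a knight.
Eve is a knight.
Wendy is a knave.
Leo is a knight.

Verification:
- Dave (knave) says "Leo always lies" - this is FALSE (a lie) because Leo is a knight.
- Ivy (knight) says "At least one of us is a knight" - this is TRUE because Ivy, Eve, and Leo are knights.
- Eve (knight) says "Dave is a knave" - this is TRUE because Dave is a knave.
- Wendy (knave) says "Dave is a knight" - this is FALSE (a lie) because Dave is a knave.
- Leo (knight) says "At least one of us is a knave" - this is TRUE because Dave and Wendy are knaves.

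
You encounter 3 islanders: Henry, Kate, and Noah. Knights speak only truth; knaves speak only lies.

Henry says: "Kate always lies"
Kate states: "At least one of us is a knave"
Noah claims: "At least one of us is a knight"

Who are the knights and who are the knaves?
Henry is a knave.
Kate is a knight.
Noah is a knight.

Verification:
- Henry (knave) says "Kate always lies" - this is FALSE (a lie) because Kate is a knight.
- Kate (knight) says "At least one of us is a knave" - this is TRUE because Henry is a knave.
- Noah (knight) says "At least one of us is a knight" - this is TRUE because Kate and Noah are knights.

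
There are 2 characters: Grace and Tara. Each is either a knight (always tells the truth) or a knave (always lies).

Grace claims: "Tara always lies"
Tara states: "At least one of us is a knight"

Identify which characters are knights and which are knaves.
Grace is a knave.
Tara is a knight.

Verification:
- Grace (knave) says "Tara always lies" - this is FALSE (a lie) because Tara is a knight.
- Tara (knight) says "At least one of us is a knight" - this is TRUE because Tara is a knight.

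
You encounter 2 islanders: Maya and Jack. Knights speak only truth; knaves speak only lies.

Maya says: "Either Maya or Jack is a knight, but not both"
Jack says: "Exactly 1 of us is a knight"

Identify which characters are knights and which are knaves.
Maya is a knave.
Jack is a knave.

Verification:
- Maya (knave) says "Either Maya or Jack is a knight, but not both" - this is FALSE (a lie) because Maya is a knave and Jack is a knave.
- Jack (knave) says "Exactly 1 of us is a knight" - this is FALSE (a lie) because there are 0 knights.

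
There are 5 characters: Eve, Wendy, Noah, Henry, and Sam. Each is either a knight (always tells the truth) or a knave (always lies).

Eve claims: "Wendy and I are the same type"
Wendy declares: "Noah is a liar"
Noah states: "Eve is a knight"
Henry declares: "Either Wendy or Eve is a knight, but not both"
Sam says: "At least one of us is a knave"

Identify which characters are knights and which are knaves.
Eve is a knave.
Wendy is a knight.
Noah is a knave.
Henry is a knight.
Sam is a knight.

Verification:
- Eve (knave) says "Wendy and I are the same type" - this is FALSE (a lie) because Eve is a knave and Wendy is a knight.
- Wendy (knight) says "Noah is a liar" - this is TRUE because Noah is a knave.
- Noah (knave) says "Eve is a knight" - this is FALSE (a lie) because Eve is a knave.
- Henry (knight) says "Either Wendy or Eve is a knight, but not both" - this is TRUE because Wendy is a knight and Eve is a knave.
- Sam (knight) says "At least one of us is a knave" - this is TRUE because Eve and Noah are knaves.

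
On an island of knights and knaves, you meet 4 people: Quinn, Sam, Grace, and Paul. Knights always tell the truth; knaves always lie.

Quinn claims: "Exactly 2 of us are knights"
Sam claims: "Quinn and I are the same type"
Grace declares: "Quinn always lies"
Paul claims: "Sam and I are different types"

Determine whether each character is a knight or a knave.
Quinn is a knight.
Sam is a knave.
Grace is a knave.
Paul is a knight.

Verification:
- Quinn (knight) says "Exactly 2 of us are knights" - this is TRUE because there are 2 knights.
- Sam (knave) says "Quinn and I are the same type" - this is FALSE (a lie) because Sam is a knave and Quinn is a knight.
- Grace (knave) says "Quinn always lies" - this is FALSE (a lie) because Quinn is a knight.
- Paul (knight) says "Sam and I are different types" - this is TRUE because Paul is a knight and Sam is a knave.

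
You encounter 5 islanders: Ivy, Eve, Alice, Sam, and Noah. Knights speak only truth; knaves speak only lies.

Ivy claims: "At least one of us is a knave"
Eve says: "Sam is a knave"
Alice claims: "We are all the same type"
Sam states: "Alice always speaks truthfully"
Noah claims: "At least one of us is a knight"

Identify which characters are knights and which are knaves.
Ivy is a knight.
Eve is a knight.
Alice is a knave.
Sam is a knave.
Noah is a knight.

Verification:
- Ivy (knight) says "At least one of us is a knave" - this is TRUE because Alice and Sam are knaves.
- Eve (knight) says "Sam is a knave" - this is TRUE because Sam is a knave.
- Alice (knave) says "We are all the same type" - this is FALSE (a lie) because Ivy, Eve, and Noah are knights and Alice and Sam are knaves.
- Sam (knave) says "Alice always speaks truthfully" - this is FALSE (a lie) because Alice is a knave.
- Noah (knight) says "At least one of us is a knight" - this is TRUE because Ivy, Eve, and Noah are knights.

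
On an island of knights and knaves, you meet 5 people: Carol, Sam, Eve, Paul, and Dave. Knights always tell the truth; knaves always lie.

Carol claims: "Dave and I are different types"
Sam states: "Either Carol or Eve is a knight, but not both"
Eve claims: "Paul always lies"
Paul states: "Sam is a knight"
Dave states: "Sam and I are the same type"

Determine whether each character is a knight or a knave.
Carol is a knight.
Sam is a knight.
Eve is a knave.
Paul is a knight.
Dave is a knave.

Verification:
- Carol (knight) says "Dave and I are different types" - this is TRUE because Carol is a knight and Dave is a knave.
- Sam (knight) says "Either Carol or Eve is a knight, but not both" - this is TRUE because Carol is a knight and Eve is a knave.
- Eve (knave) says "Paul always lies" - this is FALSE (a lie) because Paul is a knight.
- Paul (knight) says "Sam is a knight" - this is TRUE because Sam is a knight.
- Dave (knave) says "Sam and I are the same type" - this is FALSE (a lie) because Dave is a knave and Sam is a knight.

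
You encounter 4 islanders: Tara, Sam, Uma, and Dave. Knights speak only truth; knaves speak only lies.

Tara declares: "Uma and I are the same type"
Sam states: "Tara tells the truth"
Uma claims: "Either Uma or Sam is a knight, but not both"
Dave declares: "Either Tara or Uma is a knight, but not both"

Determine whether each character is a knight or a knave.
Tara is a knave.
Sam is a knave.
Uma is a knight.
Dave is a knight.

Verification:
- Tara (knave) says "Uma and I are the same type" - this is FALSE (a lie) because Tara is a knave and Uma is a knight.
- Sam (knave) says "Tara tells the truth" - this is FALSE (a lie) because Tara is a knave.
- Uma (knight) says "Either Uma or Sam is a knight, but not both" - this is TRUE because Uma is a knight and Sam is a knave.
- Dave (knight) says "Either Tara or Uma is a knight, but not both" - this is TRUE because Tara is a knave and Uma is a knight.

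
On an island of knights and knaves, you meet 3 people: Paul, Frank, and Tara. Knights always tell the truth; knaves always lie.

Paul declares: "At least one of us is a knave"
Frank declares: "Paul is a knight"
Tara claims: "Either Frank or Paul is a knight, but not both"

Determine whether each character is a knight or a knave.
Paul is a knight.
Frank is a knight.
Tara is a knave.

Verification:
- Paul (knight) says "At least one of us is a knave" - this is TRUE because Tara is a knave.
- Frank (knight) says "Paul is a knight" - this is TRUE because Paul is a knight.
- Tara (knave) says "Either Frank or Paul is a knight, but not both" - this is FALSE (a lie) because Frank is a knight and Paul is a knight.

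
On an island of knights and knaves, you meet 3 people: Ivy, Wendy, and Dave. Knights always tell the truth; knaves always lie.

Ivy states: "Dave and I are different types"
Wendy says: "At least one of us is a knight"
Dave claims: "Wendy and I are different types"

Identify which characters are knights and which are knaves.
Ivy is a knave.
Wendy is a knave.
Dave is a knave.

Verification:
- Ivy (knave) says "Dave and I are different types" - this is FALSE (a lie) because Ivy is a knave and Dave is a knave.
- Wendy (knave) says "At least one of us is a knight" - this is FALSE (a lie) because no one is a knight.
- Dave (knave) says "Wendy and I are different types" - this is FALSE (a lie) because Dave is a knave and Wendy is a knave.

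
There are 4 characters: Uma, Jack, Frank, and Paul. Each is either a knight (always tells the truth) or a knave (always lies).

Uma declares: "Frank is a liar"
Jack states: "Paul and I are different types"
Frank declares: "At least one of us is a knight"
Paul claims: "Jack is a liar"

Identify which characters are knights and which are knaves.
Uma is a knave.
Jack is a knight.
Frank is a knight.
Paul is a knave.

Verification:
- Uma (knave) says "Frank is a liar" - this is FALSE (a lie) because Frank is a knight.
- Jack (knight) says "Paul and I are different types" - this is TRUE because Jack is a knight and Paul is a knave.
- Frank (knight) says "At least one of us is a knight" - this is TRUE because Jack and Frank are knights.
- Paul (knave) says "Jack is a liar" - this is FALSE (a lie) because Jack is a knight.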